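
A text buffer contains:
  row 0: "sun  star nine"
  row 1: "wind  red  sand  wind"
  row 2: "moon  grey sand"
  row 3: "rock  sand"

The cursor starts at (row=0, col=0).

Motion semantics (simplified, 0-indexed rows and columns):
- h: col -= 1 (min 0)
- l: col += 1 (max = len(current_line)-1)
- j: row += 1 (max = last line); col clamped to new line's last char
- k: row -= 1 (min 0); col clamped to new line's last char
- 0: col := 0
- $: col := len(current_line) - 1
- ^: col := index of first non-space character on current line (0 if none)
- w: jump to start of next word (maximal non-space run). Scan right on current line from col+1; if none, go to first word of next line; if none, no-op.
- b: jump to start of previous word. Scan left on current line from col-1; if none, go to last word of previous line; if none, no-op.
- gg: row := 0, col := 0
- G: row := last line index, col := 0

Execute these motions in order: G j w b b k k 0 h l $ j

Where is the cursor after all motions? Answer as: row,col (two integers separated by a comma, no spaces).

Answer: 1,13

Derivation:
After 1 (G): row=3 col=0 char='r'
After 2 (j): row=3 col=0 char='r'
After 3 (w): row=3 col=6 char='s'
After 4 (b): row=3 col=0 char='r'
After 5 (b): row=2 col=11 char='s'
After 6 (k): row=1 col=11 char='s'
After 7 (k): row=0 col=11 char='i'
After 8 (0): row=0 col=0 char='s'
After 9 (h): row=0 col=0 char='s'
After 10 (l): row=0 col=1 char='u'
After 11 ($): row=0 col=13 char='e'
After 12 (j): row=1 col=13 char='n'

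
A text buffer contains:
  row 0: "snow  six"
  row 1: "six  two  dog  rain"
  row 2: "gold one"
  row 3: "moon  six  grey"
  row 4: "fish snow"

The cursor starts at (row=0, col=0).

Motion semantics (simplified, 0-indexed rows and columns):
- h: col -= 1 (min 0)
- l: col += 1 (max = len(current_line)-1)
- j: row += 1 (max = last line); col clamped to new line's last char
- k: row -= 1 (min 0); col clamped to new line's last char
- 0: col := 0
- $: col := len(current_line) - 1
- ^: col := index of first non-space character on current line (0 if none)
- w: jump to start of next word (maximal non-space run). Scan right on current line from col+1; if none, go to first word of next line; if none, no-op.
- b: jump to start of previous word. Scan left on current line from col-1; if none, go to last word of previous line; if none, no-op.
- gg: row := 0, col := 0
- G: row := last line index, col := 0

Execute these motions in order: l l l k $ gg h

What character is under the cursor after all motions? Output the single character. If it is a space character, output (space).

Answer: s

Derivation:
After 1 (l): row=0 col=1 char='n'
After 2 (l): row=0 col=2 char='o'
After 3 (l): row=0 col=3 char='w'
After 4 (k): row=0 col=3 char='w'
After 5 ($): row=0 col=8 char='x'
After 6 (gg): row=0 col=0 char='s'
After 7 (h): row=0 col=0 char='s'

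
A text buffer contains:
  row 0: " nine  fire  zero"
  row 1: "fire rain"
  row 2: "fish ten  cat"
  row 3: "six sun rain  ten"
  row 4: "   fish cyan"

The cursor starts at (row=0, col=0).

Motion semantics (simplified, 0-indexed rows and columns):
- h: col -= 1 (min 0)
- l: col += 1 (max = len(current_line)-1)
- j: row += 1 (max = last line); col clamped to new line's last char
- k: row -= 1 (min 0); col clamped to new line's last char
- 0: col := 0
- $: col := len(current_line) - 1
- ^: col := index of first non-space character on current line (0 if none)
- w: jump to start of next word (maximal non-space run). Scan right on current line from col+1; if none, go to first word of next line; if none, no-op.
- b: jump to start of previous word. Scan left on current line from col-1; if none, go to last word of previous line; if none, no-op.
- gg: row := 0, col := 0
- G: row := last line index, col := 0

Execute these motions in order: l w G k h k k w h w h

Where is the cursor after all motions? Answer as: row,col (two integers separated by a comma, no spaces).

After 1 (l): row=0 col=1 char='n'
After 2 (w): row=0 col=7 char='f'
After 3 (G): row=4 col=0 char='_'
After 4 (k): row=3 col=0 char='s'
After 5 (h): row=3 col=0 char='s'
After 6 (k): row=2 col=0 char='f'
After 7 (k): row=1 col=0 char='f'
After 8 (w): row=1 col=5 char='r'
After 9 (h): row=1 col=4 char='_'
After 10 (w): row=1 col=5 char='r'
After 11 (h): row=1 col=4 char='_'

Answer: 1,4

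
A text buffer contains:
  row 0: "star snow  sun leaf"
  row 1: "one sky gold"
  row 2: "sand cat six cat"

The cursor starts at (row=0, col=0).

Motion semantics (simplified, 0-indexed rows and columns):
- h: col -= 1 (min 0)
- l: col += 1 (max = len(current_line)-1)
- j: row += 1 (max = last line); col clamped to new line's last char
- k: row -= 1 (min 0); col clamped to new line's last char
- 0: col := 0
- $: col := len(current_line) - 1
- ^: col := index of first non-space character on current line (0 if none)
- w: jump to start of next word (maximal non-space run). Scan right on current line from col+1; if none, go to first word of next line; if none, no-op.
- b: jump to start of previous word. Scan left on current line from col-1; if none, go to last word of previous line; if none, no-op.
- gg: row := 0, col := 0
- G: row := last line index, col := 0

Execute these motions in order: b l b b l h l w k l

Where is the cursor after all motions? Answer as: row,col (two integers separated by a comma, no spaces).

After 1 (b): row=0 col=0 char='s'
After 2 (l): row=0 col=1 char='t'
After 3 (b): row=0 col=0 char='s'
After 4 (b): row=0 col=0 char='s'
After 5 (l): row=0 col=1 char='t'
After 6 (h): row=0 col=0 char='s'
After 7 (l): row=0 col=1 char='t'
After 8 (w): row=0 col=5 char='s'
After 9 (k): row=0 col=5 char='s'
After 10 (l): row=0 col=6 char='n'

Answer: 0,6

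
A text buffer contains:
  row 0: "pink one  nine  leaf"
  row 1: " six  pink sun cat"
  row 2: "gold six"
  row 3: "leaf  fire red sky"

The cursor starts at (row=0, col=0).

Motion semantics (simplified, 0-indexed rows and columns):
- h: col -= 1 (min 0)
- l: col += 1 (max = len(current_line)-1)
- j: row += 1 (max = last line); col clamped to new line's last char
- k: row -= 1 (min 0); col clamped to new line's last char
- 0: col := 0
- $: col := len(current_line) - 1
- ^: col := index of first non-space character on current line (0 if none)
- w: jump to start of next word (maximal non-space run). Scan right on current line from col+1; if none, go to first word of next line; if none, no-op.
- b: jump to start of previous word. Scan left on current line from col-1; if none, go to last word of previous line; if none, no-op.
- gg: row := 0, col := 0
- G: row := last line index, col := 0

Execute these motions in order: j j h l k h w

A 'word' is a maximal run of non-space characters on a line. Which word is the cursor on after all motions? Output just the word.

After 1 (j): row=1 col=0 char='_'
After 2 (j): row=2 col=0 char='g'
After 3 (h): row=2 col=0 char='g'
After 4 (l): row=2 col=1 char='o'
After 5 (k): row=1 col=1 char='s'
After 6 (h): row=1 col=0 char='_'
After 7 (w): row=1 col=1 char='s'

Answer: six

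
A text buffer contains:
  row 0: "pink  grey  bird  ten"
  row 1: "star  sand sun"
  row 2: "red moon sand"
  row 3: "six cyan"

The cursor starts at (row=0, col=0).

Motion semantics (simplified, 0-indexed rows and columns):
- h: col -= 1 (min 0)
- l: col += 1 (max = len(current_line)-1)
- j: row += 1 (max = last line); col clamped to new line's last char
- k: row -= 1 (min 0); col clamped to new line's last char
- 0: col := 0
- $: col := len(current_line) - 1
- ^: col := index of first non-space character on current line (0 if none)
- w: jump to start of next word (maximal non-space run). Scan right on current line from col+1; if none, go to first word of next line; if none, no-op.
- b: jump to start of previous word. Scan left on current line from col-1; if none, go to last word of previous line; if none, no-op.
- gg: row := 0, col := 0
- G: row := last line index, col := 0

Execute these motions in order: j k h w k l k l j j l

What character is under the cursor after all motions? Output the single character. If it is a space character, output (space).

Answer: s

Derivation:
After 1 (j): row=1 col=0 char='s'
After 2 (k): row=0 col=0 char='p'
After 3 (h): row=0 col=0 char='p'
After 4 (w): row=0 col=6 char='g'
After 5 (k): row=0 col=6 char='g'
After 6 (l): row=0 col=7 char='r'
After 7 (k): row=0 col=7 char='r'
After 8 (l): row=0 col=8 char='e'
After 9 (j): row=1 col=8 char='n'
After 10 (j): row=2 col=8 char='_'
After 11 (l): row=2 col=9 char='s'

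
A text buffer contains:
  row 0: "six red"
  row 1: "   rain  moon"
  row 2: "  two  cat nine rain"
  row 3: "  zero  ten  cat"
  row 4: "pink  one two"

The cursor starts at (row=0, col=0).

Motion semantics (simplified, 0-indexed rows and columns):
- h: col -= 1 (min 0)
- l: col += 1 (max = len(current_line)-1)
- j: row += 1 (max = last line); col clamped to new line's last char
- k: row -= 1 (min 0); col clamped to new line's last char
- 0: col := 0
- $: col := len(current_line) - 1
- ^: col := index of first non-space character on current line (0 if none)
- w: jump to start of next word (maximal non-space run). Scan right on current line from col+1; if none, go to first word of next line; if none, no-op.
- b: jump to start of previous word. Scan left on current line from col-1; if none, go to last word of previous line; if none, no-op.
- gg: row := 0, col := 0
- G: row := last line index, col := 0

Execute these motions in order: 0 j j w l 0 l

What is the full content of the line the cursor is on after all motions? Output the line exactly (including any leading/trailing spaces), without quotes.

Answer:   two  cat nine rain

Derivation:
After 1 (0): row=0 col=0 char='s'
After 2 (j): row=1 col=0 char='_'
After 3 (j): row=2 col=0 char='_'
After 4 (w): row=2 col=2 char='t'
After 5 (l): row=2 col=3 char='w'
After 6 (0): row=2 col=0 char='_'
After 7 (l): row=2 col=1 char='_'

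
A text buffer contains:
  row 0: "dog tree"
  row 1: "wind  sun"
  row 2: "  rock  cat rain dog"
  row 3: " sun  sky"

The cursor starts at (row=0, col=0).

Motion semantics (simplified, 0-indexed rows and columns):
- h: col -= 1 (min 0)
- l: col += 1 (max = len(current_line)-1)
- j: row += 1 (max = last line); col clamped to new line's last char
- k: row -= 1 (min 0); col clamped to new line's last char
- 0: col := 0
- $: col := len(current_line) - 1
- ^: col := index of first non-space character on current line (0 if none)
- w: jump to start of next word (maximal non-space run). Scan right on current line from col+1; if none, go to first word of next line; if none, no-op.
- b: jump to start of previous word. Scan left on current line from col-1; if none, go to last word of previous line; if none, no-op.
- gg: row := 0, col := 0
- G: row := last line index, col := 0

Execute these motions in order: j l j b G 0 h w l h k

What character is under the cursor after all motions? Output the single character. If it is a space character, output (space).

After 1 (j): row=1 col=0 char='w'
After 2 (l): row=1 col=1 char='i'
After 3 (j): row=2 col=1 char='_'
After 4 (b): row=1 col=6 char='s'
After 5 (G): row=3 col=0 char='_'
After 6 (0): row=3 col=0 char='_'
After 7 (h): row=3 col=0 char='_'
After 8 (w): row=3 col=1 char='s'
After 9 (l): row=3 col=2 char='u'
After 10 (h): row=3 col=1 char='s'
After 11 (k): row=2 col=1 char='_'

Answer: (space)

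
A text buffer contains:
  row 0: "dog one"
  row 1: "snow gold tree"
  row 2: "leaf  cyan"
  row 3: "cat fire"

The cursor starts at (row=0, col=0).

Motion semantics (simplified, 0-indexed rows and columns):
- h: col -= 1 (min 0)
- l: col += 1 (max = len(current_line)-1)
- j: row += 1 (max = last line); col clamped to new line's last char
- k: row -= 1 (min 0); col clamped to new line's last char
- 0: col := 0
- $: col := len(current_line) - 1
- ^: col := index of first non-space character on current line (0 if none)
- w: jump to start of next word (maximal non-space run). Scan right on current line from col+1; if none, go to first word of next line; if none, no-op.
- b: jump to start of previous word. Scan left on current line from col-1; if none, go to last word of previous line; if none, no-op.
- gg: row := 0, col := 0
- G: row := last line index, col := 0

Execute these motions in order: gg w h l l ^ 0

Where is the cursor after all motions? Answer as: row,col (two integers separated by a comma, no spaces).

Answer: 0,0

Derivation:
After 1 (gg): row=0 col=0 char='d'
After 2 (w): row=0 col=4 char='o'
After 3 (h): row=0 col=3 char='_'
After 4 (l): row=0 col=4 char='o'
After 5 (l): row=0 col=5 char='n'
After 6 (^): row=0 col=0 char='d'
After 7 (0): row=0 col=0 char='d'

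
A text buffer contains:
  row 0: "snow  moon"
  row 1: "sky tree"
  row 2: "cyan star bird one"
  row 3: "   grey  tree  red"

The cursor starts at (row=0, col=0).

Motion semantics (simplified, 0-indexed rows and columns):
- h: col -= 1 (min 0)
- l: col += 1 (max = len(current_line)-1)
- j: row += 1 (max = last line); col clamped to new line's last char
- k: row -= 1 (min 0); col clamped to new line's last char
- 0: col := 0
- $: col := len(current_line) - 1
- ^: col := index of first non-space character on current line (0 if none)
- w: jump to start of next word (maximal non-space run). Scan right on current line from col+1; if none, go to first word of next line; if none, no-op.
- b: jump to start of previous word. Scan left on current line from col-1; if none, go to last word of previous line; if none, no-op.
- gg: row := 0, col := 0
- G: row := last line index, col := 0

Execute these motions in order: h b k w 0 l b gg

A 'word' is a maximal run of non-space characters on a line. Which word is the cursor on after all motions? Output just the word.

After 1 (h): row=0 col=0 char='s'
After 2 (b): row=0 col=0 char='s'
After 3 (k): row=0 col=0 char='s'
After 4 (w): row=0 col=6 char='m'
After 5 (0): row=0 col=0 char='s'
After 6 (l): row=0 col=1 char='n'
After 7 (b): row=0 col=0 char='s'
After 8 (gg): row=0 col=0 char='s'

Answer: snow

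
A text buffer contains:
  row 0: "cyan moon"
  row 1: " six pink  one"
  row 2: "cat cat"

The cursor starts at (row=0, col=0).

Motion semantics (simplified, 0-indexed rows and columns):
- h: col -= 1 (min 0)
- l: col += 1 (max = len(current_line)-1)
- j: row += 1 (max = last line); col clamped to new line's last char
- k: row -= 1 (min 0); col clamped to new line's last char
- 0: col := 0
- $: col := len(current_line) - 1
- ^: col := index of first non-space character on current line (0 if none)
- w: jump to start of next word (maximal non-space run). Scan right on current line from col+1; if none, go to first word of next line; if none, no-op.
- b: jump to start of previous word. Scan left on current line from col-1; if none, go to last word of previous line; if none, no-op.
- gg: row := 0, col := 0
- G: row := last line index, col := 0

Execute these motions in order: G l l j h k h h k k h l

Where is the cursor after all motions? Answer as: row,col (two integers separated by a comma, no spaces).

Answer: 0,1

Derivation:
After 1 (G): row=2 col=0 char='c'
After 2 (l): row=2 col=1 char='a'
After 3 (l): row=2 col=2 char='t'
After 4 (j): row=2 col=2 char='t'
After 5 (h): row=2 col=1 char='a'
After 6 (k): row=1 col=1 char='s'
After 7 (h): row=1 col=0 char='_'
After 8 (h): row=1 col=0 char='_'
After 9 (k): row=0 col=0 char='c'
After 10 (k): row=0 col=0 char='c'
After 11 (h): row=0 col=0 char='c'
After 12 (l): row=0 col=1 char='y'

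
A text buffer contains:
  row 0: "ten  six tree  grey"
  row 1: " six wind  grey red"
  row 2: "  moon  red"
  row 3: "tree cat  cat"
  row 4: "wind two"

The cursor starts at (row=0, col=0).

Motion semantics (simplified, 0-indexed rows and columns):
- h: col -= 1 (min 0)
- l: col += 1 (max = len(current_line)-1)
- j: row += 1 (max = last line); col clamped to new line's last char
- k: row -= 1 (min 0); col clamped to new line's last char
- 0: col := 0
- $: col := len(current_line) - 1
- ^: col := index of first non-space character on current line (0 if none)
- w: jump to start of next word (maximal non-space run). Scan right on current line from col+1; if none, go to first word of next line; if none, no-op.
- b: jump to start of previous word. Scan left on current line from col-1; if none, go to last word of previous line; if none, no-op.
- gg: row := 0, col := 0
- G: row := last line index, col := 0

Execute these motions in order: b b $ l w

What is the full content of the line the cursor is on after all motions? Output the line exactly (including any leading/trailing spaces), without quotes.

After 1 (b): row=0 col=0 char='t'
After 2 (b): row=0 col=0 char='t'
After 3 ($): row=0 col=18 char='y'
After 4 (l): row=0 col=18 char='y'
After 5 (w): row=1 col=1 char='s'

Answer:  six wind  grey red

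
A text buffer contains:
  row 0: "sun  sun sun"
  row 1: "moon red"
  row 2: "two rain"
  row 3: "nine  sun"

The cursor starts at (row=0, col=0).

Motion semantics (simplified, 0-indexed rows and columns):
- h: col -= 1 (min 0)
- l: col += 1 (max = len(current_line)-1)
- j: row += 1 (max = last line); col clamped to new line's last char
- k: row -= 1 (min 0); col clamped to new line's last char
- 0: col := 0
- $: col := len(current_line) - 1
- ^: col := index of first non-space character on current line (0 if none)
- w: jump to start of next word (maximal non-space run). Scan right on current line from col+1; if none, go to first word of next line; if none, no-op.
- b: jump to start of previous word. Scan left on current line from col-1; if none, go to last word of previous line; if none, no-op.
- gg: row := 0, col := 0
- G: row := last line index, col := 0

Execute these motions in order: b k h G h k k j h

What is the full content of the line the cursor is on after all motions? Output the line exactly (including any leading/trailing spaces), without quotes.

After 1 (b): row=0 col=0 char='s'
After 2 (k): row=0 col=0 char='s'
After 3 (h): row=0 col=0 char='s'
After 4 (G): row=3 col=0 char='n'
After 5 (h): row=3 col=0 char='n'
After 6 (k): row=2 col=0 char='t'
After 7 (k): row=1 col=0 char='m'
After 8 (j): row=2 col=0 char='t'
After 9 (h): row=2 col=0 char='t'

Answer: two rain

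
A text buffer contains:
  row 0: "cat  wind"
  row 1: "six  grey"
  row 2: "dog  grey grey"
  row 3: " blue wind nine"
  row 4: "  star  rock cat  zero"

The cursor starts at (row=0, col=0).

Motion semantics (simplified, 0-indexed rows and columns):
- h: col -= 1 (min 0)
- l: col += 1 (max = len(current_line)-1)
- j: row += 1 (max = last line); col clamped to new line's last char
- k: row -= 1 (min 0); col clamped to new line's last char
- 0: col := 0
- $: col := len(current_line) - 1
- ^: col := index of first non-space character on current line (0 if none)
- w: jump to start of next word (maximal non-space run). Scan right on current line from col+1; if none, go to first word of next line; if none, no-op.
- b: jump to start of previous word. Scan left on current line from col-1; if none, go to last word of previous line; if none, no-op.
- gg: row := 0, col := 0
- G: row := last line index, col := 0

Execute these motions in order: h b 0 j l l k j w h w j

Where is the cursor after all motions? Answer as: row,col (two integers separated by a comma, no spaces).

Answer: 2,5

Derivation:
After 1 (h): row=0 col=0 char='c'
After 2 (b): row=0 col=0 char='c'
After 3 (0): row=0 col=0 char='c'
After 4 (j): row=1 col=0 char='s'
After 5 (l): row=1 col=1 char='i'
After 6 (l): row=1 col=2 char='x'
After 7 (k): row=0 col=2 char='t'
After 8 (j): row=1 col=2 char='x'
After 9 (w): row=1 col=5 char='g'
After 10 (h): row=1 col=4 char='_'
After 11 (w): row=1 col=5 char='g'
After 12 (j): row=2 col=5 char='g'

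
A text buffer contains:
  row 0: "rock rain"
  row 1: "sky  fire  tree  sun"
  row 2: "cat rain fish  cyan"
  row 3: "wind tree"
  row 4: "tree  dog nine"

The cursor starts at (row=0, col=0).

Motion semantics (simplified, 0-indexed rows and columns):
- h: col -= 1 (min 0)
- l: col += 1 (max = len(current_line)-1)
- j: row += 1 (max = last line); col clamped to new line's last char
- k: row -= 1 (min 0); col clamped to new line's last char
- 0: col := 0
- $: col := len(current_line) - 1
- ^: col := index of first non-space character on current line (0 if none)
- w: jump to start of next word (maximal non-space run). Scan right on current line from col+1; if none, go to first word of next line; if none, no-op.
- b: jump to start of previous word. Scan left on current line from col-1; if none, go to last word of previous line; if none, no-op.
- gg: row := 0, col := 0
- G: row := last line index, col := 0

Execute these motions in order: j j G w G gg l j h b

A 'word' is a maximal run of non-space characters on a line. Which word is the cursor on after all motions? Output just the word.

Answer: rain

Derivation:
After 1 (j): row=1 col=0 char='s'
After 2 (j): row=2 col=0 char='c'
After 3 (G): row=4 col=0 char='t'
After 4 (w): row=4 col=6 char='d'
After 5 (G): row=4 col=0 char='t'
After 6 (gg): row=0 col=0 char='r'
After 7 (l): row=0 col=1 char='o'
After 8 (j): row=1 col=1 char='k'
After 9 (h): row=1 col=0 char='s'
After 10 (b): row=0 col=5 char='r'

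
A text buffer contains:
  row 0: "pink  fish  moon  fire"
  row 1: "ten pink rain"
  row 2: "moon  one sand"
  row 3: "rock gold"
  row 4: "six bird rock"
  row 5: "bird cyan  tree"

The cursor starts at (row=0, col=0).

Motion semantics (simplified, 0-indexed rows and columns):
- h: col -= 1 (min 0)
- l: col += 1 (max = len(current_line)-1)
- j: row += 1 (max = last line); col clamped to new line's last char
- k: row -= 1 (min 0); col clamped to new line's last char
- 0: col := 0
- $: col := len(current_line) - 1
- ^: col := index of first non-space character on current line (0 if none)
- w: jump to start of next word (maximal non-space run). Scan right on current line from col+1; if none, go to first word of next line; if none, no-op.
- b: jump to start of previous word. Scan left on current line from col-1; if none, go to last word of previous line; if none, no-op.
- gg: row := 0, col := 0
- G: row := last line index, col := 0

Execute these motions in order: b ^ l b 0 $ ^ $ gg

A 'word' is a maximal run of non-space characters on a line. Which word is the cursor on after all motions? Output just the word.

After 1 (b): row=0 col=0 char='p'
After 2 (^): row=0 col=0 char='p'
After 3 (l): row=0 col=1 char='i'
After 4 (b): row=0 col=0 char='p'
After 5 (0): row=0 col=0 char='p'
After 6 ($): row=0 col=21 char='e'
After 7 (^): row=0 col=0 char='p'
After 8 ($): row=0 col=21 char='e'
After 9 (gg): row=0 col=0 char='p'

Answer: pink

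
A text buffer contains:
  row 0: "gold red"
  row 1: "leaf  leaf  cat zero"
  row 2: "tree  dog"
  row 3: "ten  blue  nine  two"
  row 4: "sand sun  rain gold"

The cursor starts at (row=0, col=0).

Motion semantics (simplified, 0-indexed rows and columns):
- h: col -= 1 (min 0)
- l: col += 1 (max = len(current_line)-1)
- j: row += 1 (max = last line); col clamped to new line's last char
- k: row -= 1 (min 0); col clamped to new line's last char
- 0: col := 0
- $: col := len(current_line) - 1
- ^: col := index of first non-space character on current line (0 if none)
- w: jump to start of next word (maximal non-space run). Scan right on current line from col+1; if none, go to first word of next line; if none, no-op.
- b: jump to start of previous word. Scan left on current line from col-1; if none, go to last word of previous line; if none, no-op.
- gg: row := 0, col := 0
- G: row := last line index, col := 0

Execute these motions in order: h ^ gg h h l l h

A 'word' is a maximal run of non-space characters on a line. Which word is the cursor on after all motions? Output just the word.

After 1 (h): row=0 col=0 char='g'
After 2 (^): row=0 col=0 char='g'
After 3 (gg): row=0 col=0 char='g'
After 4 (h): row=0 col=0 char='g'
After 5 (h): row=0 col=0 char='g'
After 6 (l): row=0 col=1 char='o'
After 7 (l): row=0 col=2 char='l'
After 8 (h): row=0 col=1 char='o'

Answer: gold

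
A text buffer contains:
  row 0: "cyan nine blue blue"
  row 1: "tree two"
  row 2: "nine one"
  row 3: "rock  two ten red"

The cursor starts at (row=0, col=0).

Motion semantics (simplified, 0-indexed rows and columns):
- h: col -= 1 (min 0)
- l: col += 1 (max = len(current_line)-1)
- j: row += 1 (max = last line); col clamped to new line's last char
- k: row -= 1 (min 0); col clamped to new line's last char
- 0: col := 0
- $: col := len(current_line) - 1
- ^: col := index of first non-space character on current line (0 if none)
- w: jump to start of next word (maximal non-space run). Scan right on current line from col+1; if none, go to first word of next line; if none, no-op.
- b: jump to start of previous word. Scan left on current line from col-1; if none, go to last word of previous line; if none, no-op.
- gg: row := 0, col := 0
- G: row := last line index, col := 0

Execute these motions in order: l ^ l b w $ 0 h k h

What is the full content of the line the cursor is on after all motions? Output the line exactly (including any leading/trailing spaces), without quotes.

Answer: cyan nine blue blue

Derivation:
After 1 (l): row=0 col=1 char='y'
After 2 (^): row=0 col=0 char='c'
After 3 (l): row=0 col=1 char='y'
After 4 (b): row=0 col=0 char='c'
After 5 (w): row=0 col=5 char='n'
After 6 ($): row=0 col=18 char='e'
After 7 (0): row=0 col=0 char='c'
After 8 (h): row=0 col=0 char='c'
After 9 (k): row=0 col=0 char='c'
After 10 (h): row=0 col=0 char='c'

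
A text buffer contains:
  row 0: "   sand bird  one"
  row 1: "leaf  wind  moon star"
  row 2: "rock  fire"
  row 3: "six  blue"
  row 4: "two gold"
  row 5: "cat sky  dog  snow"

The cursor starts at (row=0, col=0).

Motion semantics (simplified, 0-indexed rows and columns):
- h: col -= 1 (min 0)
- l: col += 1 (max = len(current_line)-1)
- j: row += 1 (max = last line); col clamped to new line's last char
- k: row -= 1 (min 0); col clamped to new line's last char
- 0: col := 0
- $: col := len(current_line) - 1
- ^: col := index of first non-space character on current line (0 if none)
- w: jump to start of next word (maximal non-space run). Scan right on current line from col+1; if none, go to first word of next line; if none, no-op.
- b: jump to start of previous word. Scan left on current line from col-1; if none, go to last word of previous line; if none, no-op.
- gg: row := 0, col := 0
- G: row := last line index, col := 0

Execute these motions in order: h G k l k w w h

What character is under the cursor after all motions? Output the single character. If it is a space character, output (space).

After 1 (h): row=0 col=0 char='_'
After 2 (G): row=5 col=0 char='c'
After 3 (k): row=4 col=0 char='t'
After 4 (l): row=4 col=1 char='w'
After 5 (k): row=3 col=1 char='i'
After 6 (w): row=3 col=5 char='b'
After 7 (w): row=4 col=0 char='t'
After 8 (h): row=4 col=0 char='t'

Answer: t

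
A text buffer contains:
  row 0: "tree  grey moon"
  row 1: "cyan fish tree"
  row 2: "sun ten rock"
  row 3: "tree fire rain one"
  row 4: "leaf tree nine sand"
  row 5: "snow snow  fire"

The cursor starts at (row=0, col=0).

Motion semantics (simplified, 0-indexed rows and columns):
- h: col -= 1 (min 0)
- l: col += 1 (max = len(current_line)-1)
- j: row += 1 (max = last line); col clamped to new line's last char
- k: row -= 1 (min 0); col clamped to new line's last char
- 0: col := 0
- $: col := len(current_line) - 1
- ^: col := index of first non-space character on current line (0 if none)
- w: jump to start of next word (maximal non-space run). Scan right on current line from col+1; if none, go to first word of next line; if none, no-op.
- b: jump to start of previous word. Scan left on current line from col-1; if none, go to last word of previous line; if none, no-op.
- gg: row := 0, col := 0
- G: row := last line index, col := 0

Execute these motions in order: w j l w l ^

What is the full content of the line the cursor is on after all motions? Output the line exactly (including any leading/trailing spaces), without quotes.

After 1 (w): row=0 col=6 char='g'
After 2 (j): row=1 col=6 char='i'
After 3 (l): row=1 col=7 char='s'
After 4 (w): row=1 col=10 char='t'
After 5 (l): row=1 col=11 char='r'
After 6 (^): row=1 col=0 char='c'

Answer: cyan fish tree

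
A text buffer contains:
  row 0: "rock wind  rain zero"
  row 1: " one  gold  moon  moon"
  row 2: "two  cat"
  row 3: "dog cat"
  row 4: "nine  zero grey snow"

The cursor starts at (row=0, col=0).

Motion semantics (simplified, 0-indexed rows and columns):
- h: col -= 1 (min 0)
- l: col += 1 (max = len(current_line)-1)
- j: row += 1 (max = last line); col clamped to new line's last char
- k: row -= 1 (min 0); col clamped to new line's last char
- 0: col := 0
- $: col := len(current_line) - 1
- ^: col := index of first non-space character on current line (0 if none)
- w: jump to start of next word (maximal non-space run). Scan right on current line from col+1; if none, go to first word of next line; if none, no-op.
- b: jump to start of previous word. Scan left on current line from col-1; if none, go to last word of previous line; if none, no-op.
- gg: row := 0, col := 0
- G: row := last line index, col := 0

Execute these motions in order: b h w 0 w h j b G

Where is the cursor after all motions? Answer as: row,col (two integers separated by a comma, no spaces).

After 1 (b): row=0 col=0 char='r'
After 2 (h): row=0 col=0 char='r'
After 3 (w): row=0 col=5 char='w'
After 4 (0): row=0 col=0 char='r'
After 5 (w): row=0 col=5 char='w'
After 6 (h): row=0 col=4 char='_'
After 7 (j): row=1 col=4 char='_'
After 8 (b): row=1 col=1 char='o'
After 9 (G): row=4 col=0 char='n'

Answer: 4,0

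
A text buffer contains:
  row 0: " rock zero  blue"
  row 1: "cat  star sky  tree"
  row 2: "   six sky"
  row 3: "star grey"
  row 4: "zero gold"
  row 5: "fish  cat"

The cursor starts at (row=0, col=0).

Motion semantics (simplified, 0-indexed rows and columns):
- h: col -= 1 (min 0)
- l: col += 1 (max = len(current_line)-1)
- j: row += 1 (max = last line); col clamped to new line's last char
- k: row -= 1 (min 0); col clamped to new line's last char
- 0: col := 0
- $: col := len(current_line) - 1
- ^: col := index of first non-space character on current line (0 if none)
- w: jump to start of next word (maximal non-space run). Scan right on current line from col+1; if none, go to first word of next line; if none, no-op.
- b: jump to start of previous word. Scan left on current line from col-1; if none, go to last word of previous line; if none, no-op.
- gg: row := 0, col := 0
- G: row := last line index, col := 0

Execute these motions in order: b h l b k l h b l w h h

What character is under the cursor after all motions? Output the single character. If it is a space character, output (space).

After 1 (b): row=0 col=0 char='_'
After 2 (h): row=0 col=0 char='_'
After 3 (l): row=0 col=1 char='r'
After 4 (b): row=0 col=1 char='r'
After 5 (k): row=0 col=1 char='r'
After 6 (l): row=0 col=2 char='o'
After 7 (h): row=0 col=1 char='r'
After 8 (b): row=0 col=1 char='r'
After 9 (l): row=0 col=2 char='o'
After 10 (w): row=0 col=6 char='z'
After 11 (h): row=0 col=5 char='_'
After 12 (h): row=0 col=4 char='k'

Answer: k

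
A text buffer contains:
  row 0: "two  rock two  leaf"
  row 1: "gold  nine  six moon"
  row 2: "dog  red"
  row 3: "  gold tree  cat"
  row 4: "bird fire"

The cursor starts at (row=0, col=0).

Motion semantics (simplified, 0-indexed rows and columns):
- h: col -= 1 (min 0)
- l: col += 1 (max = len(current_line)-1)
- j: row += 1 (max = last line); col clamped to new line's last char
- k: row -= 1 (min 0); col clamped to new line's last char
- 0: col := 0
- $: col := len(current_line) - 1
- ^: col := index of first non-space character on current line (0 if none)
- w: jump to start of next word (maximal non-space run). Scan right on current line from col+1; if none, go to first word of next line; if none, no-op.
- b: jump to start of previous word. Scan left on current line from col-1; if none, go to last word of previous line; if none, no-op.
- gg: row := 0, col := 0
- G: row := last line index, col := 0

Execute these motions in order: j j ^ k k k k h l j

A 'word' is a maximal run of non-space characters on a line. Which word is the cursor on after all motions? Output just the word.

After 1 (j): row=1 col=0 char='g'
After 2 (j): row=2 col=0 char='d'
After 3 (^): row=2 col=0 char='d'
After 4 (k): row=1 col=0 char='g'
After 5 (k): row=0 col=0 char='t'
After 6 (k): row=0 col=0 char='t'
After 7 (k): row=0 col=0 char='t'
After 8 (h): row=0 col=0 char='t'
After 9 (l): row=0 col=1 char='w'
After 10 (j): row=1 col=1 char='o'

Answer: gold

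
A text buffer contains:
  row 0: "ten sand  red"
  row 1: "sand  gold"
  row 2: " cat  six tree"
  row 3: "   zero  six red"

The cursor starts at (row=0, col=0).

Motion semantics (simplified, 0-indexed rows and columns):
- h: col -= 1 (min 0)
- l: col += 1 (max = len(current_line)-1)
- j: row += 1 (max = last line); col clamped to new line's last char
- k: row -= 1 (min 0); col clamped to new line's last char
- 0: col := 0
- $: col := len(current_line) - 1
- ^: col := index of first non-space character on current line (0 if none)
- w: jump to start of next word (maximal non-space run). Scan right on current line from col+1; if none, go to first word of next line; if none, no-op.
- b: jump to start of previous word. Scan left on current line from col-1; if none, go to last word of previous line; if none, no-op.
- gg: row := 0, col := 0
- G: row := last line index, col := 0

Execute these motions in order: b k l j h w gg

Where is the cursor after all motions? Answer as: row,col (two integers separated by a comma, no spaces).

After 1 (b): row=0 col=0 char='t'
After 2 (k): row=0 col=0 char='t'
After 3 (l): row=0 col=1 char='e'
After 4 (j): row=1 col=1 char='a'
After 5 (h): row=1 col=0 char='s'
After 6 (w): row=1 col=6 char='g'
After 7 (gg): row=0 col=0 char='t'

Answer: 0,0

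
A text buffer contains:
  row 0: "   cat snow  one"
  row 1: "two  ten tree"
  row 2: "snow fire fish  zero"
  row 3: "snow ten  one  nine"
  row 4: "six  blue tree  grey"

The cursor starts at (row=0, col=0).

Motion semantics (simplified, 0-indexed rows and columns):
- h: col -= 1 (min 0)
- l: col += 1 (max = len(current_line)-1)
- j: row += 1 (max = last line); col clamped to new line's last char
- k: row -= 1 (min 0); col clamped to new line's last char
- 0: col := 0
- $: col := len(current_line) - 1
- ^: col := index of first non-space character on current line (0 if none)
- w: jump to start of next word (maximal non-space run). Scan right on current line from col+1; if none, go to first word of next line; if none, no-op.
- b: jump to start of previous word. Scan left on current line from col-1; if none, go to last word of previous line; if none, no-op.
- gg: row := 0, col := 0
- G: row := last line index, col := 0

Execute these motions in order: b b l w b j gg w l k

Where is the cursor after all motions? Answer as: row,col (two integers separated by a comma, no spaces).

After 1 (b): row=0 col=0 char='_'
After 2 (b): row=0 col=0 char='_'
After 3 (l): row=0 col=1 char='_'
After 4 (w): row=0 col=3 char='c'
After 5 (b): row=0 col=3 char='c'
After 6 (j): row=1 col=3 char='_'
After 7 (gg): row=0 col=0 char='_'
After 8 (w): row=0 col=3 char='c'
After 9 (l): row=0 col=4 char='a'
After 10 (k): row=0 col=4 char='a'

Answer: 0,4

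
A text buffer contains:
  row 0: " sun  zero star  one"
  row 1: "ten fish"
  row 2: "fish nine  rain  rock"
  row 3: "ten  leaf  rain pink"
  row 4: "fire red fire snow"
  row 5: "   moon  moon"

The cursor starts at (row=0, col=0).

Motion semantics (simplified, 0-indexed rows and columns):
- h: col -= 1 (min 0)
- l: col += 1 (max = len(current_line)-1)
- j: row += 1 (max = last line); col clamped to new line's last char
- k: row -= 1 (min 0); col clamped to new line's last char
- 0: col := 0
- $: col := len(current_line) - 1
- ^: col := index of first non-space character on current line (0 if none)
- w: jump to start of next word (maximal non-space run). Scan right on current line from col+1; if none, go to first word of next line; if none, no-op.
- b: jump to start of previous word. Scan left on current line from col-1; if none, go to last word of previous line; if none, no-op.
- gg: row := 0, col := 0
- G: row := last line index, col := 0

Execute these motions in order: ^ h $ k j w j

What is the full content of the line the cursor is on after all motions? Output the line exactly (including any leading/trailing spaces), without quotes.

Answer: ten  leaf  rain pink

Derivation:
After 1 (^): row=0 col=1 char='s'
After 2 (h): row=0 col=0 char='_'
After 3 ($): row=0 col=19 char='e'
After 4 (k): row=0 col=19 char='e'
After 5 (j): row=1 col=7 char='h'
After 6 (w): row=2 col=0 char='f'
After 7 (j): row=3 col=0 char='t'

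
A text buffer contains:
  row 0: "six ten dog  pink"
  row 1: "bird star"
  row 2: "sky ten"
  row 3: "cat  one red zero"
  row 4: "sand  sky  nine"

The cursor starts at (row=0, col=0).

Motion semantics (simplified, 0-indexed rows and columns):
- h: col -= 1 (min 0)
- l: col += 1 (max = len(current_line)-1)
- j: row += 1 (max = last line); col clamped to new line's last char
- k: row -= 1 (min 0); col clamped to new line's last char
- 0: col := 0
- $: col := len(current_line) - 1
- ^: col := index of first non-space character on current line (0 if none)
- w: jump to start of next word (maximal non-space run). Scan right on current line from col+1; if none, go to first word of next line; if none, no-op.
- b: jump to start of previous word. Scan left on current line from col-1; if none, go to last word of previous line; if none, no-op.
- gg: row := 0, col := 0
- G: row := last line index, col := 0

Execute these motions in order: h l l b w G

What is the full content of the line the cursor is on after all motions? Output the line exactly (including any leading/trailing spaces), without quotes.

After 1 (h): row=0 col=0 char='s'
After 2 (l): row=0 col=1 char='i'
After 3 (l): row=0 col=2 char='x'
After 4 (b): row=0 col=0 char='s'
After 5 (w): row=0 col=4 char='t'
After 6 (G): row=4 col=0 char='s'

Answer: sand  sky  nine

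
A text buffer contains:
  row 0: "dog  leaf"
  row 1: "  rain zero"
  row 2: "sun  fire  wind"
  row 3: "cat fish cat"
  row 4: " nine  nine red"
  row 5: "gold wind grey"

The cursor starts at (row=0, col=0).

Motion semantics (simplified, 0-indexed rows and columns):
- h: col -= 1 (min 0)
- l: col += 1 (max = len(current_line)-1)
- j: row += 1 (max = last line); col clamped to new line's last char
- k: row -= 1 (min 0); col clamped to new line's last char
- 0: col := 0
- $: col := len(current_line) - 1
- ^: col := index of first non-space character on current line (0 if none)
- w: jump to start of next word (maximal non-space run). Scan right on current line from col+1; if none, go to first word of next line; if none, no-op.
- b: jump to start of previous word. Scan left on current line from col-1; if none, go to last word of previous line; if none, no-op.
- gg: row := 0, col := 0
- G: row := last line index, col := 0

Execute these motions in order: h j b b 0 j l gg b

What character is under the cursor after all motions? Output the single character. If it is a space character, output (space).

Answer: d

Derivation:
After 1 (h): row=0 col=0 char='d'
After 2 (j): row=1 col=0 char='_'
After 3 (b): row=0 col=5 char='l'
After 4 (b): row=0 col=0 char='d'
After 5 (0): row=0 col=0 char='d'
After 6 (j): row=1 col=0 char='_'
After 7 (l): row=1 col=1 char='_'
After 8 (gg): row=0 col=0 char='d'
After 9 (b): row=0 col=0 char='d'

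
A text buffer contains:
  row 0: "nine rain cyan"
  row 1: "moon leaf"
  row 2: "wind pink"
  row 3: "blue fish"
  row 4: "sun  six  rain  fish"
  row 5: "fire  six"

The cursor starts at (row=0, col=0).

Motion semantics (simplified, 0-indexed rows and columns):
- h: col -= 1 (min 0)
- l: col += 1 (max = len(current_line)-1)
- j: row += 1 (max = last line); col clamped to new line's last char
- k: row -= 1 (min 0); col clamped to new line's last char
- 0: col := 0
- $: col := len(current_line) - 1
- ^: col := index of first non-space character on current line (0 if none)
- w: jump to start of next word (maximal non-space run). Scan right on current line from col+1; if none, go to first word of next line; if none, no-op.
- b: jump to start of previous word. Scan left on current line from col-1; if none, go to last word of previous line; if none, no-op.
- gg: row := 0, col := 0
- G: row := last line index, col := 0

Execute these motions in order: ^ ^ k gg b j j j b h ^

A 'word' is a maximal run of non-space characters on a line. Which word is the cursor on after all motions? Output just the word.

Answer: wind

Derivation:
After 1 (^): row=0 col=0 char='n'
After 2 (^): row=0 col=0 char='n'
After 3 (k): row=0 col=0 char='n'
After 4 (gg): row=0 col=0 char='n'
After 5 (b): row=0 col=0 char='n'
After 6 (j): row=1 col=0 char='m'
After 7 (j): row=2 col=0 char='w'
After 8 (j): row=3 col=0 char='b'
After 9 (b): row=2 col=5 char='p'
After 10 (h): row=2 col=4 char='_'
After 11 (^): row=2 col=0 char='w'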